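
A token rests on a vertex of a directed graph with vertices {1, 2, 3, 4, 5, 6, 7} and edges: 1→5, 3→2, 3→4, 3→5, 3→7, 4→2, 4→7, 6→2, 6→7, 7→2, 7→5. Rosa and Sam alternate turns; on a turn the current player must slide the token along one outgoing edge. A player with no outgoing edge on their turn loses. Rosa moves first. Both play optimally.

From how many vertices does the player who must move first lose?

Work bottom-up. With no move the player to move loses. Otherwise the position is W if at least one move leads to an L position for the opponent, and L if every move leads to a W.
Every edge goes from a vertex to one that appears earlier in the order 5, 2, 7, 4, 3, 6, 1, so processing vertices in that order labels each vertex after all of its successors.
5: no outgoing edge → L
2: no outgoing edge → L
7: →2(L), so W
4: →2(L), so W
3: →2(L), so W
6: →2(L), so W
1: →5(L), so W
The L vertices are 2, 5; that is 2 in all.

2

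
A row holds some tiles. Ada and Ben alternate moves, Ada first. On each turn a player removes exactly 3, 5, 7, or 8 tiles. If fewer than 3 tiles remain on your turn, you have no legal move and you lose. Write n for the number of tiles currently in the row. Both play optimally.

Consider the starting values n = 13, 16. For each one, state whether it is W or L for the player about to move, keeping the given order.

13: L, 16: W

Classify positions by backward induction: terminal positions (no move available) are L. From any other position, the mover wins iff some move reaches an L.
n=0: no move → L
n=1: no move → L
n=2: no move → L
n=3: →0(L), so W
n=4: →1(L), so W
n=5: →2(L), so W
n=6: →1(L), so W
n=7: →2(L), so W
n=8: →1(L), so W
n=9: →2(L), so W
n=10: →2(L), so W
n=11: →8(W), 6(W), 4(W), 3(W) — all W, so L
n=12: →9(W), 7(W), 5(W), 4(W) — all W, so L
n=13: →10(W), 8(W), 6(W), 5(W) — all W, so L
n=14: →11(L), so W
n=15: →12(L), so W
n=16: →13(L), so W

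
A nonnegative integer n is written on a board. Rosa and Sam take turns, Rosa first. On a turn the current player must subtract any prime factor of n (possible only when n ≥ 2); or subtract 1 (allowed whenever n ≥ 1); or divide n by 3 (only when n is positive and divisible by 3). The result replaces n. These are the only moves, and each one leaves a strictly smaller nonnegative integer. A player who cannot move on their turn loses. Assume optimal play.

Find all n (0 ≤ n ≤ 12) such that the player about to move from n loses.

Classify positions by backward induction: terminal positions (no move available) are L. From any other position, the mover wins iff some move reaches an L.
n=0: no move → L
n=1: reaches L-position 0 → W
n=2: reaches L-position 0 → W
n=3: reaches L-position 0 → W
n=4: only reaches 2(W), 3(W), all W → L
n=5: reaches L-position 0 → W
n=6: reaches L-position 4 → W
n=7: reaches L-position 0 → W
n=8: only reaches 6(W), 7(W), all W → L
n=9: reaches L-position 8 → W
n=10: reaches L-position 8 → W
n=11: reaches L-position 0 → W
n=12: reaches L-position 4 → W
Reading off the rows marked L gives the requested list; there are 3 such values of n.

0, 4, 8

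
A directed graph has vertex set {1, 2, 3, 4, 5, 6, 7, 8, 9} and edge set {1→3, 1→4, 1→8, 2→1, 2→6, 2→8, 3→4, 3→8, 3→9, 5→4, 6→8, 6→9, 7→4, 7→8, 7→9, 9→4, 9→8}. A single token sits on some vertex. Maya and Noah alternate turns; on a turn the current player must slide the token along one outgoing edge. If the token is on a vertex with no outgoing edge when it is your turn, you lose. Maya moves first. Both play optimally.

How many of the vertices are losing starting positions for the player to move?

Label each position W (a win for the player to move) or L (a loss). A position with no legal move is L; any other position is W exactly when some move reaches an L, and L when every move reaches a W.
Every edge goes from a vertex to one that appears earlier in the order 4, 8, 9, 3, 1, 7, 6, 5, 2, so processing vertices in that order labels each vertex after all of its successors.
4: no outgoing edge → L
8: no outgoing edge → L
9: W (go to 8, an L position)
3: W (go to 8, an L position)
1: W (go to 8, an L position)
7: W (go to 8, an L position)
6: W (go to 8, an L position)
5: W (go to 4, an L position)
2: W (go to 8, an L position)
The L vertices are 4, 8; that is 2 in all.

2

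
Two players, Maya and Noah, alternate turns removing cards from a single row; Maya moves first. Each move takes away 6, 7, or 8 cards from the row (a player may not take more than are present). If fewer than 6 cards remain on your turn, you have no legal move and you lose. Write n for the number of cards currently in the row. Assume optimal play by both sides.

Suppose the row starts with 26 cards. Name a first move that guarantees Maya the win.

Remove 7, leaving 19.

Classify positions by backward induction: terminal positions (no move available) are L. From any other position, the mover wins iff some move reaches an L.
n=0: no move → L
n=1: no move → L
n=2: no move → L
n=3: no move → L
n=4: no move → L
n=5: no move → L
n=6: can move to 0, which is L ⇒ W
n=7: can move to 1, which is L ⇒ W
n=8: can move to 2, which is L ⇒ W
n=9: can move to 3, which is L ⇒ W
n=10: can move to 4, which is L ⇒ W
n=11: can move to 5, which is L ⇒ W
n=12: can move to 5, which is L ⇒ W
n=13: can move to 5, which is L ⇒ W
n=14: moves to 8(W), 7(W), 6(W); every one is W ⇒ L
n=15: moves to 9(W), 8(W), 7(W); every one is W ⇒ L
n=16: moves to 10(W), 9(W), 8(W); every one is W ⇒ L
n=17: moves to 11(W), 10(W), 9(W); every one is W ⇒ L
n=18: moves to 12(W), 11(W), 10(W); every one is W ⇒ L
n=19: moves to 13(W), 12(W), 11(W); every one is W ⇒ L
n=20: can move to 14, which is L ⇒ W
n=21: can move to 15, which is L ⇒ W
n=22: can move to 16, which is L ⇒ W
n=23: can move to 17, which is L ⇒ W
n=24: can move to 18, which is L ⇒ W
n=25: can move to 19, which is L ⇒ W
n=26: can move to 19, which is L ⇒ W
From 26, the L positions reachable in one move are: 19, 18. Any move reaching one of these is winning.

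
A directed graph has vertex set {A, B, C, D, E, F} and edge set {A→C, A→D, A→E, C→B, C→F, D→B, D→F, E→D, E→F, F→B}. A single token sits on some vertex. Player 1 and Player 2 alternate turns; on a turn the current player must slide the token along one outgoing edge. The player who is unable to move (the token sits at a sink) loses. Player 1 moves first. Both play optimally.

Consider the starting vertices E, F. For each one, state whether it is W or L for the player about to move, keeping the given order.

E: L, F: W

Work bottom-up. With no move the player to move loses. Otherwise the position is W if at least one move leads to an L position for the opponent, and L if every move leads to a W.
Every edge goes from a vertex to one that appears earlier in the order B, F, D, E, C, A, so processing vertices in that order labels each vertex after all of its successors.
B: no outgoing edge → L
F: →B(L), so W
D: →B(L), so W
E: →D(W), F(W) — all W, so L
C: →B(L), so W
A: →E(L), so W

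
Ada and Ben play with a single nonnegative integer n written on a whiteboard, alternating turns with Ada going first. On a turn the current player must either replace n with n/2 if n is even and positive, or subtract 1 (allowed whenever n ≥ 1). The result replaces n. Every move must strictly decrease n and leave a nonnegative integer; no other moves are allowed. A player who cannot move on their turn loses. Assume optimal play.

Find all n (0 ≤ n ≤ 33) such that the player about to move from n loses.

Compute win/loss labels from the base case upward. A position with no move is L. Any other position is W if it can reach an L in one move, else L.
n=0: no move → L
n=1: W (go to 0, an L position)
n=2: L (sole option 1(W) is W)
n=3: W (go to 2, an L position)
n=4: W (go to 2, an L position)
n=5: L (sole option 4(W) is W)
n=6: W (go to 5, an L position)
n=7: L (sole option 6(W) is W)
n=8: W (go to 7, an L position)
n=9: L (sole option 8(W) is W)
n=10: W (go to 5, an L position)
n=11: L (sole option 10(W) is W)
n=12: W (go to 11, an L position)
n=13: L (sole option 12(W) is W)
n=14: W (go to 7, an L position)
n=15: L (sole option 14(W) is W)
n=16: W (go to 15, an L position)
n=17: L (sole option 16(W) is W)
n=18: W (go to 9, an L position)
n=19: L (sole option 18(W) is W)
n=20: W (go to 19, an L position)
n=21: L (sole option 20(W) is W)
n=22: W (go to 11, an L position)
n=23: L (sole option 22(W) is W)
n=24: W (go to 23, an L position)
n=25: L (sole option 24(W) is W)
n=26: W (go to 13, an L position)
n=27: L (sole option 26(W) is W)
n=28: W (go to 27, an L position)
n=29: L (sole option 28(W) is W)
n=30: W (go to 15, an L position)
n=31: L (sole option 30(W) is W)
n=32: W (go to 31, an L position)
n=33: L (sole option 32(W) is W)
The losing starting values of n are exactly the entries labelled L in this table (17 of them).

0, 2, 5, 7, 9, 11, 13, 15, 17, 19, 21, 23, 25, 27, 29, 31, 33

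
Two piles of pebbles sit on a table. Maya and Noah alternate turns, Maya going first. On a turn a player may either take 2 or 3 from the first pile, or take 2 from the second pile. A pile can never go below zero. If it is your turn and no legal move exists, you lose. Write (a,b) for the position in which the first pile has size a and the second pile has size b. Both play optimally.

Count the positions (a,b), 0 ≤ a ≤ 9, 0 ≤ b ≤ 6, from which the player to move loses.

28

Build the W/L table. Terminal = L. A non-terminal position is W if it has a move to some L; otherwise it is L.
Every move lowers a or b (never raises either), so fill the grid row by row in increasing a, and left to right within a row: each cell's successors are then already labelled.
      b=0  b=1  b=2  b=3  b=4  b=5  b=6
a=0:    L    L    W    W    L    L    W
a=1:    L    L    W    W    L    L    W
a=2:    W    W    L    L    W    W    L
a=3:    W    W    L    L    W    W    L
a=4:    W    W    W    W    W    W    W
a=5:    L    L    W    W    L    L    W
a=6:    L    L    W    W    L    L    W
a=7:    W    W    L    L    W    W    L
a=8:    W    W    L    L    W    W    L
a=9:    W    W    W    W    W    W    W
Cells with no legal move (terminal, hence L): (0,0), (0,1), (1,0), (1,1).
The remaining L cells, each justified by listing all of its moves:
(0,4): only reaches (0,2)(W), which is W → L
(0,5): only reaches (0,3)(W), which is W → L
(1,4): only reaches (1,2)(W), which is W → L
(1,5): only reaches (1,3)(W), which is W → L
(2,2): only reaches (0,2)(W), (2,0)(W), all W → L
(2,3): only reaches (0,3)(W), (2,1)(W), all W → L
(2,6): only reaches (0,6)(W), (2,4)(W), all W → L
(3,2): only reaches (1,2)(W), (0,2)(W), (3,0)(W), all W → L
(3,3): only reaches (1,3)(W), (0,3)(W), (3,1)(W), all W → L
(3,6): only reaches (1,6)(W), (0,6)(W), (3,4)(W), all W → L
(5,0): only reaches (3,0)(W), (2,0)(W), all W → L
(5,1): only reaches (3,1)(W), (2,1)(W), all W → L
(5,4): only reaches (3,4)(W), (2,4)(W), (5,2)(W), all W → L
(5,5): only reaches (3,5)(W), (2,5)(W), (5,3)(W), all W → L
(6,0): only reaches (4,0)(W), (3,0)(W), all W → L
(6,1): only reaches (4,1)(W), (3,1)(W), all W → L
(6,4): only reaches (4,4)(W), (3,4)(W), (6,2)(W), all W → L
(6,5): only reaches (4,5)(W), (3,5)(W), (6,3)(W), all W → L
(7,2): only reaches (5,2)(W), (4,2)(W), (7,0)(W), all W → L
(7,3): only reaches (5,3)(W), (4,3)(W), (7,1)(W), all W → L
(7,6): only reaches (5,6)(W), (4,6)(W), (7,4)(W), all W → L
(8,2): only reaches (6,2)(W), (5,2)(W), (8,0)(W), all W → L
(8,3): only reaches (6,3)(W), (5,3)(W), (8,1)(W), all W → L
(8,6): only reaches (6,6)(W), (5,6)(W), (8,4)(W), all W → L
Every other cell has at least one move into one of the L cells above, so it is W.
L cells per row: a=0: 4, a=1: 4, a=2: 3, a=3: 3, a=4: 0, a=5: 4, a=6: 4, a=7: 3, a=8: 3, a=9: 0; total 28.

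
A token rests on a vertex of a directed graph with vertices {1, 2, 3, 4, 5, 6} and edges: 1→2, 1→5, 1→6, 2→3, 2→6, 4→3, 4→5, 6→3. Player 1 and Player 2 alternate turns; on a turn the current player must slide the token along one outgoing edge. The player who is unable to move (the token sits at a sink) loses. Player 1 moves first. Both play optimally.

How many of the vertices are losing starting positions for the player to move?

2

Build the W/L table. Terminal = L. A non-terminal position is W if it has a move to some L; otherwise it is L.
Every edge goes from a vertex to one that appears earlier in the order 3, 5, 6, 2, 4, 1, so processing vertices in that order labels each vertex after all of its successors.
3: no outgoing edge → L
5: no outgoing edge → L
6: →3(L), so W
2: →3(L), so W
4: →5(L), so W
1: →5(L), so W
The L vertices are 3, 5; that is 2 in all.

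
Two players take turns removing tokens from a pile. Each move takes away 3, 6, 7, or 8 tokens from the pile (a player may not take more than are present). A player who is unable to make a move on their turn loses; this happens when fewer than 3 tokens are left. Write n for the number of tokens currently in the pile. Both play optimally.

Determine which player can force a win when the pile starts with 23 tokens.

Positions with no move are L. A position that does have a move is losing for the player to move precisely when every available move leads to a winning position for the opponent. Fill in the labels:
n=0: no move → L
n=1: no move → L
n=2: no move → L
n=3: W (go to 0, an L position)
n=4: W (go to 1, an L position)
n=5: W (go to 2, an L position)
n=6: W (go to 0, an L position)
n=7: W (go to 1, an L position)
n=8: W (go to 2, an L position)
n=9: W (go to 2, an L position)
n=10: W (go to 2, an L position)
n=11: L (options 8(W), 5(W), 4(W), 3(W) are all W)
n=12: L (options 9(W), 6(W), 5(W), 4(W) are all W)
n=13: L (options 10(W), 7(W), 6(W), 5(W) are all W)
n=14: W (go to 11, an L position)
n=15: W (go to 12, an L position)
n=16: W (go to 13, an L position)
n=17: W (go to 11, an L position)
n=18: W (go to 12, an L position)
n=19: W (go to 13, an L position)
n=20: W (go to 13, an L position)
n=21: W (go to 13, an L position)
n=22: L (options 19(W), 16(W), 15(W), 14(W) are all W)
n=23: L (options 20(W), 17(W), 16(W), 15(W) are all W)
The starting position 23 is L: whatever the player to move does, the opponent receives a W position.

The second player wins.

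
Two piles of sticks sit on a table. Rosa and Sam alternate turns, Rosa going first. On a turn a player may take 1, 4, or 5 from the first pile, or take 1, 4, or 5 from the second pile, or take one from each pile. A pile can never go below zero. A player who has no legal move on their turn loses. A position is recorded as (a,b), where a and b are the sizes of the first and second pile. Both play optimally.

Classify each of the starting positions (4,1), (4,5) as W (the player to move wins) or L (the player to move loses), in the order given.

(4,1): L, (4,5): W

Compute win/loss labels from the base case upward. A position with no move is L. Any other position is W if it can reach an L in one move, else L.
No move ever increases a pile, so every position that can arise here has a ≤ 4 and b ≤ 5; it is enough to label the cells with 0 ≤ a ≤ 4 and 0 ≤ b ≤ 5.
Every move lowers a or b (never raises either), so fill the grid row by row in increasing a, and left to right within a row: each cell's successors are then already labelled.
      b=0  b=1  b=2  b=3  b=4  b=5
a=0:    L    W    L    W    W    W
a=1:    W    W    W    W    L    W
a=2:    L    W    L    W    W    W
a=3:    W    W    W    W    L    W
a=4:    W    L    W    L    W    W
Cells with no legal move (terminal, hence L): (0,0).
The remaining L cells, each justified by listing all of its moves:
(0,2): →(0,1)(W) only, which is W, so L
(1,4): →(0,4)(W), (1,3)(W), (1,0)(W), (0,3)(W) — all W, so L
(2,0): →(1,0)(W) only, which is W, so L
(2,2): →(1,2)(W), (2,1)(W), (1,1)(W) — all W, so L
(3,4): →(2,4)(W), (3,3)(W), (3,0)(W), (2,3)(W) — all W, so L
(4,1): →(3,1)(W), (0,1)(W), (4,0)(W), (3,0)(W) — all W, so L
(4,3): →(3,3)(W), (0,3)(W), (4,2)(W), (3,2)(W) — all W, so L
Every other cell has at least one move into one of the L cells above, so it is W.
(4,1): one of the L cells justified above, so L
(4,5): the move to (4,1) reaches an L cell, so W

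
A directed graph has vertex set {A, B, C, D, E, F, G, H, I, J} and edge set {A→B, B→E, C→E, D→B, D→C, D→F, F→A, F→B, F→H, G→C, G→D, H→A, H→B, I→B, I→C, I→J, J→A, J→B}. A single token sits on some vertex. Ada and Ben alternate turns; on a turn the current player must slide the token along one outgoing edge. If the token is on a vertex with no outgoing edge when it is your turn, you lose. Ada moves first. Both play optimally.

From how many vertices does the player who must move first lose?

Build the W/L table. Terminal = L. A non-terminal position is W if it has a move to some L; otherwise it is L.
Every edge goes from a vertex to one that appears earlier in the order E, B, A, H, F, J, C, I, D, G, so processing vertices in that order labels each vertex after all of its successors.
E: no outgoing edge → L
B: →E(L), so W
A: →B(W) only, which is W, so L
H: →A(L), so W
F: →A(L), so W
J: →A(L), so W
C: →E(L), so W
I: →C(W), J(W), B(W) — all W, so L
D: →C(W), F(W), B(W) — all W, so L
G: →D(L), so W
The L vertices are A, D, E, I; that is 4 in all.

4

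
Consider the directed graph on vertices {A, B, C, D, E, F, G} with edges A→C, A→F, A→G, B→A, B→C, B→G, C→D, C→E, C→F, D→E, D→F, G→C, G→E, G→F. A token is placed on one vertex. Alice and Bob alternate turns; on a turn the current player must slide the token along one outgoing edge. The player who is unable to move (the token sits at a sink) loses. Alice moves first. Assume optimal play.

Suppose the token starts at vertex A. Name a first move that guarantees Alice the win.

Move to F.

Build the W/L table. Terminal = L. A non-terminal position is W if it has a move to some L; otherwise it is L.
Every edge goes from a vertex to one that appears earlier in the order E, F, D, C, G, A, B, so processing vertices in that order labels each vertex after all of its successors.
E: no outgoing edge → L
F: no outgoing edge → L
D: W (go to F, an L position)
C: W (go to F, an L position)
G: W (go to F, an L position)
A: W (go to F, an L position)
B: L (options A(W), G(W), C(W) are all W)
From A, the L positions reachable in one move are: F.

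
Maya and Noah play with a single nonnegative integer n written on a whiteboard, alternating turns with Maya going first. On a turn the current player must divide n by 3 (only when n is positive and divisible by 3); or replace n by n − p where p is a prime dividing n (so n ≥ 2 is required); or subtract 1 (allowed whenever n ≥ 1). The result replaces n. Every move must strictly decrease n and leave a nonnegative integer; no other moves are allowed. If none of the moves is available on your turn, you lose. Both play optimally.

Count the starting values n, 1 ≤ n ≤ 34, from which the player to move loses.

8

Compute win/loss labels from the base case upward. A position with no move is L. Any other position is W if it can reach an L in one move, else L.
n=0: no move → L
n=1: can move to 0, which is L ⇒ W
n=2: can move to 0, which is L ⇒ W
n=3: can move to 0, which is L ⇒ W
n=4: moves to 2(W), 3(W); every one is W ⇒ L
n=5: can move to 0, which is L ⇒ W
n=6: can move to 4, which is L ⇒ W
n=7: can move to 0, which is L ⇒ W
n=8: moves to 6(W), 7(W); every one is W ⇒ L
n=9: can move to 8, which is L ⇒ W
n=10: can move to 8, which is L ⇒ W
n=11: can move to 0, which is L ⇒ W
n=12: can move to 4, which is L ⇒ W
n=13: can move to 0, which is L ⇒ W
n=14: moves to 7(W), 12(W), 13(W); every one is W ⇒ L
n=15: can move to 14, which is L ⇒ W
n=16: can move to 14, which is L ⇒ W
n=17: can move to 0, which is L ⇒ W
n=18: moves to 6(W), 15(W), 16(W), 17(W); every one is W ⇒ L
n=19: can move to 0, which is L ⇒ W
n=20: can move to 18, which is L ⇒ W
n=21: can move to 14, which is L ⇒ W
n=22: moves to 11(W), 20(W), 21(W); every one is W ⇒ L
n=23: can move to 0, which is L ⇒ W
n=24: can move to 8, which is L ⇒ W
n=25: moves to 20(W), 24(W); every one is W ⇒ L
n=26: can move to 25, which is L ⇒ W
n=27: moves to 9(W), 24(W), 26(W); every one is W ⇒ L
n=28: can move to 27, which is L ⇒ W
n=29: can move to 0, which is L ⇒ W
n=30: can move to 25, which is L ⇒ W
n=31: can move to 0, which is L ⇒ W
n=32: moves to 30(W), 31(W); every one is W ⇒ L
n=33: can move to 22, which is L ⇒ W
n=34: can move to 32, which is L ⇒ W
L entries with 1 ≤ n ≤ 34 (n=0 is outside the asked range and is not counted): n = 4, 8, 14, 18, 22, 25, 27, 32; that makes 8.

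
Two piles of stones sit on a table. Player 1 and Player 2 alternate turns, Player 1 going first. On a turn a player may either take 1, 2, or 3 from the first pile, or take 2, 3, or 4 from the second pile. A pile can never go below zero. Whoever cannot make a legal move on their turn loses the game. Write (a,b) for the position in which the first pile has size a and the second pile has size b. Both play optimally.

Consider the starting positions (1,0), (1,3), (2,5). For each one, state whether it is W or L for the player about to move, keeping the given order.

Label each position W (a win for the player to move) or L (a loss). A position with no legal move is L; any other position is W exactly when some move reaches an L, and L when every move reaches a W.
No move ever increases a pile, so every position that can arise here has a ≤ 2 and b ≤ 5; it is enough to label the cells with 0 ≤ a ≤ 2 and 0 ≤ b ≤ 5.
Every move lowers a or b (never raises either), so fill the grid row by row in increasing a, and left to right within a row: each cell's successors are then already labelled.
      b=0  b=1  b=2  b=3  b=4  b=5
a=0:    L    L    W    W    W    W
a=1:    W    W    L    L    W    W
a=2:    W    W    W    W    L    L
Cells with no legal move (terminal, hence L): (0,0), (0,1).
The remaining L cells, each justified by listing all of its moves:
(1,2): only reaches (0,2)(W), (1,0)(W), all W → L
(1,3): only reaches (0,3)(W), (1,1)(W), (1,0)(W), all W → L
(2,4): only reaches (1,4)(W), (0,4)(W), (2,2)(W), (2,1)(W), (2,0)(W), all W → L
(2,5): only reaches (1,5)(W), (0,5)(W), (2,3)(W), (2,2)(W), (2,1)(W), all W → L
Every other cell has at least one move into one of the L cells above, so it is W.
(1,0): the move to (0,0) reaches an L cell, so W
(1,3): one of the L cells justified above, so L
(2,5): one of the L cells justified above, so L

(1,0): W, (1,3): L, (2,5): L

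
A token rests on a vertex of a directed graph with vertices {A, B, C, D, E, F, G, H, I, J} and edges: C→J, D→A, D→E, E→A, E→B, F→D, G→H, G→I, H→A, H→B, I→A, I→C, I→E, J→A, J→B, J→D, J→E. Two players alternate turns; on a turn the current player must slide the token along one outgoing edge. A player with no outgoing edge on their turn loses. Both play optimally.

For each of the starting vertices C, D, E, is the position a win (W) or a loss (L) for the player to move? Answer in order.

Work bottom-up. With no move the player to move loses. Otherwise the position is W if at least one move leads to an L position for the opponent, and L if every move leads to a W.
Every edge goes from a vertex to one that appears earlier in the order B, A, H, E, D, J, F, C, I, G, so processing vertices in that order labels each vertex after all of its successors.
B: no outgoing edge → L
A: no outgoing edge → L
H: can move to A, which is L ⇒ W
E: can move to A, which is L ⇒ W
D: can move to A, which is L ⇒ W
J: can move to A, which is L ⇒ W
F: the only move is to D(W), a W ⇒ L
C: the only move is to J(W), a W ⇒ L
I: can move to C, which is L ⇒ W
G: moves to I(W), H(W); every one is W ⇒ L

C: L, D: W, E: W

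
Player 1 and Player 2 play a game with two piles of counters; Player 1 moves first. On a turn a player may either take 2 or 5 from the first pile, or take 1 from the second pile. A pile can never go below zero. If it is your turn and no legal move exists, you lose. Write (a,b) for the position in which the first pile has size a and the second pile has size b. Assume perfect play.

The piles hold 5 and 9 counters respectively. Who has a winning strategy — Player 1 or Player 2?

Player 1 wins.

Work bottom-up. With no move the player to move loses. Otherwise the position is W if at least one move leads to an L position for the opponent, and L if every move leads to a W.
No move ever increases a pile, so every position that can arise here has a ≤ 5 and b ≤ 9; it is enough to label the cells with 0 ≤ a ≤ 5 and 0 ≤ b ≤ 9.
Every move lowers a or b (never raises either), so fill the grid row by row in increasing a, and left to right within a row: each cell's successors are then already labelled.
      b=0  b=1  b=2  b=3  b=4  b=5  b=6  b=7  b=8  b=9
a=0:    L    W    L    W    L    W    L    W    L    W
a=1:    L    W    L    W    L    W    L    W    L    W
a=2:    W    L    W    L    W    L    W    L    W    L
a=3:    W    L    W    L    W    L    W    L    W    L
a=4:    L    W    L    W    L    W    L    W    L    W
a=5:    W    W    W    W    W    W    W    W    W    W
Cells with no legal move (terminal, hence L): (0,0), (1,0).
The remaining L cells, each justified by listing all of its moves:
(0,2): the only move is to (0,1)(W), a W ⇒ L
(0,4): the only move is to (0,3)(W), a W ⇒ L
(0,6): the only move is to (0,5)(W), a W ⇒ L
(0,8): the only move is to (0,7)(W), a W ⇒ L
(1,2): the only move is to (1,1)(W), a W ⇒ L
(1,4): the only move is to (1,3)(W), a W ⇒ L
(1,6): the only move is to (1,5)(W), a W ⇒ L
(1,8): the only move is to (1,7)(W), a W ⇒ L
(2,1): moves to (0,1)(W), (2,0)(W); every one is W ⇒ L
(2,3): moves to (0,3)(W), (2,2)(W); every one is W ⇒ L
(2,5): moves to (0,5)(W), (2,4)(W); every one is W ⇒ L
(2,7): moves to (0,7)(W), (2,6)(W); every one is W ⇒ L
(2,9): moves to (0,9)(W), (2,8)(W); every one is W ⇒ L
(3,1): moves to (1,1)(W), (3,0)(W); every one is W ⇒ L
(3,3): moves to (1,3)(W), (3,2)(W); every one is W ⇒ L
(3,5): moves to (1,5)(W), (3,4)(W); every one is W ⇒ L
(3,7): moves to (1,7)(W), (3,6)(W); every one is W ⇒ L
(3,9): moves to (1,9)(W), (3,8)(W); every one is W ⇒ L
(4,0): the only move is to (2,0)(W), a W ⇒ L
(4,2): moves to (2,2)(W), (4,1)(W); every one is W ⇒ L
(4,4): moves to (2,4)(W), (4,3)(W); every one is W ⇒ L
(4,6): moves to (2,6)(W), (4,5)(W); every one is W ⇒ L
(4,8): moves to (2,8)(W), (4,7)(W); every one is W ⇒ L
Every other cell has at least one move into one of the L cells above, so it is W.
The starting position (5,9) is W: Player 1 should move to (3,9), handing over an L position.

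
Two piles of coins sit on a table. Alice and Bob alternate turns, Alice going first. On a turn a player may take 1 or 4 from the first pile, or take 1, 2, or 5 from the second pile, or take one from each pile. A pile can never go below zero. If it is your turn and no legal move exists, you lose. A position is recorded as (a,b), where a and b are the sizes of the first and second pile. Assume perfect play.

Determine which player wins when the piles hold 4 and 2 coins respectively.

Compute win/loss labels from the base case upward. A position with no move is L. Any other position is W if it can reach an L in one move, else L.
No move ever increases a pile, so every position that can arise here has a ≤ 4 and b ≤ 2; it is enough to label the cells with 0 ≤ a ≤ 4 and 0 ≤ b ≤ 2.
Every move lowers a or b (never raises either), so fill the grid row by row in increasing a, and left to right within a row: each cell's successors are then already labelled.
      b=0  b=1  b=2
a=0:    L    W    W
a=1:    W    W    L
a=2:    L    W    W
a=3:    W    W    L
a=4:    W    L    W
Cells with no legal move (terminal, hence L): (0,0).
The remaining L cells, each justified by listing all of its moves:
(1,2): L (options (0,2)(W), (1,1)(W), (1,0)(W), (0,1)(W) are all W)
(2,0): L (sole option (1,0)(W) is W)
(3,2): L (options (2,2)(W), (3,1)(W), (3,0)(W), (2,1)(W) are all W)
(4,1): L (options (3,1)(W), (0,1)(W), (4,0)(W), (3,0)(W) are all W)
Every other cell has at least one move into one of the L cells above, so it is W.
The starting position (4,2) is W: Alice should move to (3,2), handing over an L position.

Alice wins.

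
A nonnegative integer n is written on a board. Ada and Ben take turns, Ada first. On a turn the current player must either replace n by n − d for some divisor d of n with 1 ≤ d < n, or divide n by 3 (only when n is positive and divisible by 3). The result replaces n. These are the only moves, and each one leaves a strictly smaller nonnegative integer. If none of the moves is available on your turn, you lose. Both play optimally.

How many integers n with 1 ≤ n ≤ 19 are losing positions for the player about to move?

Work bottom-up. With no move the player to move loses. Otherwise the position is W if at least one move leads to an L position for the opponent, and L if every move leads to a W.
n=0: no move → L
n=1: no move → L
n=2: can move to 1, which is L ⇒ W
n=3: can move to 1, which is L ⇒ W
n=4: moves to 2(W), 3(W); every one is W ⇒ L
n=5: can move to 4, which is L ⇒ W
n=6: can move to 4, which is L ⇒ W
n=7: the only move is to 6(W), a W ⇒ L
n=8: can move to 4, which is L ⇒ W
n=9: moves to 3(W), 6(W), 8(W); every one is W ⇒ L
n=10: can move to 9, which is L ⇒ W
n=11: the only move is to 10(W), a W ⇒ L
n=12: can move to 4, which is L ⇒ W
n=13: the only move is to 12(W), a W ⇒ L
n=14: can move to 7, which is L ⇒ W
n=15: moves to 5(W), 10(W), 12(W), 14(W); every one is W ⇒ L
n=16: can move to 15, which is L ⇒ W
n=17: the only move is to 16(W), a W ⇒ L
n=18: can move to 9, which is L ⇒ W
n=19: the only move is to 18(W), a W ⇒ L
L entries with 1 ≤ n ≤ 19 (n=0 is outside the asked range and is not counted): n = 1, 4, 7, 9, 11, 13, 15, 17, 19; that makes 9.

9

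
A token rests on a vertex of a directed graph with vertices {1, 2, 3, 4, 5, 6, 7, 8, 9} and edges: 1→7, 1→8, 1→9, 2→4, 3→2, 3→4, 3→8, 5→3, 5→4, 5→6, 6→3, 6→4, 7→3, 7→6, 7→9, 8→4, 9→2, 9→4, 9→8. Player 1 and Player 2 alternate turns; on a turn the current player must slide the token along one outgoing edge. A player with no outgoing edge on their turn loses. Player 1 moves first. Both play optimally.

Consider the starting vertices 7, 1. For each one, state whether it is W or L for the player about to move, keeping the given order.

7: L, 1: W

Classify positions by backward induction: terminal positions (no move available) are L. From any other position, the mover wins iff some move reaches an L.
Every edge goes from a vertex to one that appears earlier in the order 4, 8, 2, 3, 6, 5, 9, 7, 1, so processing vertices in that order labels each vertex after all of its successors.
4: no outgoing edge → L
8: can move to 4, which is L ⇒ W
2: can move to 4, which is L ⇒ W
3: can move to 4, which is L ⇒ W
6: can move to 4, which is L ⇒ W
5: can move to 4, which is L ⇒ W
9: can move to 4, which is L ⇒ W
7: moves to 9(W), 6(W), 3(W); every one is W ⇒ L
1: can move to 7, which is L ⇒ W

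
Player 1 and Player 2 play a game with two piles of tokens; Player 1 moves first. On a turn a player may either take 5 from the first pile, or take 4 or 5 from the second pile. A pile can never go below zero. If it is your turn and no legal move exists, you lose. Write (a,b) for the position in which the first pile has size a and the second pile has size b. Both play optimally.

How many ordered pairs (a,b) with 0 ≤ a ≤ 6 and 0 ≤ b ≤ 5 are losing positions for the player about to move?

24

Classify positions by backward induction: terminal positions (no move available) are L. From any other position, the mover wins iff some move reaches an L.
Every move lowers a or b (never raises either), so fill the grid row by row in increasing a, and left to right within a row: each cell's successors are then already labelled.
      b=0  b=1  b=2  b=3  b=4  b=5
a=0:    L    L    L    L    W    W
a=1:    L    L    L    L    W    W
a=2:    L    L    L    L    W    W
a=3:    L    L    L    L    W    W
a=4:    L    L    L    L    W    W
a=5:    W    W    W    W    L    L
a=6:    W    W    W    W    L    L
Cells with no legal move (terminal, hence L): (0,0), (0,1), (0,2), (0,3), (1,0), (1,1), (1,2), (1,3), (2,0), (2,1), (2,2), (2,3), (3,0), (3,1), (3,2), (3,3), (4,0), (4,1), (4,2), (4,3).
The remaining L cells, each justified by listing all of its moves:
(5,4): only reaches (0,4)(W), (5,0)(W), all W → L
(5,5): only reaches (0,5)(W), (5,1)(W), (5,0)(W), all W → L
(6,4): only reaches (1,4)(W), (6,0)(W), all W → L
(6,5): only reaches (1,5)(W), (6,1)(W), (6,0)(W), all W → L
Every other cell has at least one move into one of the L cells above, so it is W.
L cells per row: a=0: 4, a=1: 4, a=2: 4, a=3: 4, a=4: 4, a=5: 2, a=6: 2; total 24.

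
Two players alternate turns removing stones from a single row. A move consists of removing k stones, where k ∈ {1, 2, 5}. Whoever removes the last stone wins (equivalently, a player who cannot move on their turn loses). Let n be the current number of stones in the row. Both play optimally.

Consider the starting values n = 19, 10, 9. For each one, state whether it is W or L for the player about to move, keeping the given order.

19: W, 10: W, 9: L

Compute win/loss labels from the base case upward. A position with no move is L. Any other position is W if it can reach an L in one move, else L.
n=0: no move → L
n=1: reaches L-position 0 → W
n=2: reaches L-position 0 → W
n=3: only reaches 2(W), 1(W), all W → L
n=4: reaches L-position 3 → W
n=5: reaches L-position 3 → W
n=6: only reaches 5(W), 4(W), 1(W), all W → L
n=7: reaches L-position 6 → W
n=8: reaches L-position 6 → W
n=9: only reaches 8(W), 7(W), 4(W), all W → L
n=10: reaches L-position 9 → W
n=11: reaches L-position 9 → W
n=12: only reaches 11(W), 10(W), 7(W), all W → L
n=13: reaches L-position 12 → W
n=14: reaches L-position 12 → W
n=15: only reaches 14(W), 13(W), 10(W), all W → L
n=16: reaches L-position 15 → W
n=17: reaches L-position 15 → W
n=18: only reaches 17(W), 16(W), 13(W), all W → L
n=19: reaches L-position 18 → W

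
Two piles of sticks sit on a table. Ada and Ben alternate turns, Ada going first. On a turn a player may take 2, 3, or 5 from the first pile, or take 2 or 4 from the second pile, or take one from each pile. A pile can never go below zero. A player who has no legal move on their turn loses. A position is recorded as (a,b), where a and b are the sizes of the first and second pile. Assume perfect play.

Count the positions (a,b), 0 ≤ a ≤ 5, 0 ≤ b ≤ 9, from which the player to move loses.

19

Classify positions by backward induction: terminal positions (no move available) are L. From any other position, the mover wins iff some move reaches an L.
Every move lowers a or b (never raises either), so fill the grid row by row in increasing a, and left to right within a row: each cell's successors are then already labelled.
      b=0  b=1  b=2  b=3  b=4  b=5  b=6  b=7  b=8  b=9
a=0:    L    L    W    W    W    W    L    L    W    W
a=1:    L    W    W    L    W    W    L    W    W    L
a=2:    W    W    L    L    W    W    W    W    L    L
a=3:    W    W    L    W    W    L    W    W    L    W
a=4:    W    L    W    W    L    W    W    L    W    W
a=5:    W    W    W    W    L    W    W    W    W    W
Cells with no legal move (terminal, hence L): (0,0), (0,1), (1,0).
The remaining L cells, each justified by listing all of its moves:
(0,6): →(0,4)(W), (0,2)(W) — all W, so L
(0,7): →(0,5)(W), (0,3)(W) — all W, so L
(1,3): →(1,1)(W), (0,2)(W) — all W, so L
(1,6): →(1,4)(W), (1,2)(W), (0,5)(W) — all W, so L
(1,9): →(1,7)(W), (1,5)(W), (0,8)(W) — all W, so L
(2,2): →(0,2)(W), (2,0)(W), (1,1)(W) — all W, so L
(2,3): →(0,3)(W), (2,1)(W), (1,2)(W) — all W, so L
(2,8): →(0,8)(W), (2,6)(W), (2,4)(W), (1,7)(W) — all W, so L
(2,9): →(0,9)(W), (2,7)(W), (2,5)(W), (1,8)(W) — all W, so L
(3,2): →(1,2)(W), (0,2)(W), (3,0)(W), (2,1)(W) — all W, so L
(3,5): →(1,5)(W), (0,5)(W), (3,3)(W), (3,1)(W), (2,4)(W) — all W, so L
(3,8): →(1,8)(W), (0,8)(W), (3,6)(W), (3,4)(W), (2,7)(W) — all W, so L
(4,1): →(2,1)(W), (1,1)(W), (3,0)(W) — all W, so L
(4,4): →(2,4)(W), (1,4)(W), (4,2)(W), (4,0)(W), (3,3)(W) — all W, so L
(4,7): →(2,7)(W), (1,7)(W), (4,5)(W), (4,3)(W), (3,6)(W) — all W, so L
(5,4): →(3,4)(W), (2,4)(W), (0,4)(W), (5,2)(W), (5,0)(W), (4,3)(W) — all W, so L
Every other cell has at least one move into one of the L cells above, so it is W.
L cells per row: a=0: 4, a=1: 4, a=2: 4, a=3: 3, a=4: 3, a=5: 1; total 19.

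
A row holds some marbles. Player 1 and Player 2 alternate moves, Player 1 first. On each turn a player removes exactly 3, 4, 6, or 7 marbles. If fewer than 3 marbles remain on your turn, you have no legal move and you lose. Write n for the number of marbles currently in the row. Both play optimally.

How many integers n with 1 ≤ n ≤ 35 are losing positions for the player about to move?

Build the W/L table. Terminal = L. A non-terminal position is W if it has a move to some L; otherwise it is L.
n=0: no move → L
n=1: no move → L
n=2: no move → L
n=3: reaches L-position 0 → W
n=4: reaches L-position 1 → W
n=5: reaches L-position 2 → W
n=6: reaches L-position 2 → W
n=7: reaches L-position 1 → W
n=8: reaches L-position 2 → W
n=9: reaches L-position 2 → W
n=10: only reaches 7(W), 6(W), 4(W), 3(W), all W → L
n=11: only reaches 8(W), 7(W), 5(W), 4(W), all W → L
n=12: only reaches 9(W), 8(W), 6(W), 5(W), all W → L
n=13: reaches L-position 10 → W
n=14: reaches L-position 11 → W
n=15: reaches L-position 12 → W
n=16: reaches L-position 12 → W
n=17: reaches L-position 11 → W
n=18: reaches L-position 12 → W
n=19: reaches L-position 12 → W
n=20: only reaches 17(W), 16(W), 14(W), 13(W), all W → L
n=21: only reaches 18(W), 17(W), 15(W), 14(W), all W → L
n=22: only reaches 19(W), 18(W), 16(W), 15(W), all W → L
n=23: reaches L-position 20 → W
n=24: reaches L-position 21 → W
n=25: reaches L-position 22 → W
n=26: reaches L-position 22 → W
n=27: reaches L-position 21 → W
n=28: reaches L-position 22 → W
n=29: reaches L-position 22 → W
n=30: only reaches 27(W), 26(W), 24(W), 23(W), all W → L
n=31: only reaches 28(W), 27(W), 25(W), 24(W), all W → L
n=32: only reaches 29(W), 28(W), 26(W), 25(W), all W → L
n=33: reaches L-position 30 → W
n=34: reaches L-position 31 → W
n=35: reaches L-position 32 → W
L entries with 1 ≤ n ≤ 35 (n=0 is outside the asked range and is not counted): n = 1, 2, 10, 11, 12, 20, 21, 22, 30, 31, 32; that makes 11.

11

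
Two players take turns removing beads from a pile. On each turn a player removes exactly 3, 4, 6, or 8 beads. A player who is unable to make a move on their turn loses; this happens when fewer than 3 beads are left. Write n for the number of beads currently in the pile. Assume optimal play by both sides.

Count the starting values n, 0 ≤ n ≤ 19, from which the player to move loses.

6

Use the standard recursion: the mover loses at a terminal position; elsewhere, the mover wins exactly when some move hands the opponent an L position.
n=0: no move → L
n=1: no move → L
n=2: no move → L
n=3: can move to 0, which is L ⇒ W
n=4: can move to 1, which is L ⇒ W
n=5: can move to 2, which is L ⇒ W
n=6: can move to 2, which is L ⇒ W
n=7: can move to 1, which is L ⇒ W
n=8: can move to 2, which is L ⇒ W
n=9: can move to 1, which is L ⇒ W
n=10: can move to 2, which is L ⇒ W
n=11: moves to 8(W), 7(W), 5(W), 3(W); every one is W ⇒ L
n=12: moves to 9(W), 8(W), 6(W), 4(W); every one is W ⇒ L
n=13: moves to 10(W), 9(W), 7(W), 5(W); every one is W ⇒ L
n=14: can move to 11, which is L ⇒ W
n=15: can move to 12, which is L ⇒ W
n=16: can move to 13, which is L ⇒ W
n=17: can move to 13, which is L ⇒ W
n=18: can move to 12, which is L ⇒ W
n=19: can move to 13, which is L ⇒ W
L entries with 0 ≤ n ≤ 19: n = 0, 1, 2, 11, 12, 13; that makes 6.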